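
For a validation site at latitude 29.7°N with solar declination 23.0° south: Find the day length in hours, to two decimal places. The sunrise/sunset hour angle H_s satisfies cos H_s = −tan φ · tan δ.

10.13 hours

The sunset hour angle satisfies cos H_s = −tan φ tan δ = 0.2421, giving H_s = 75.99°.
Day length = 2 H_s / 15° h⁻¹ = 151.98° / 15 = 10.132 h.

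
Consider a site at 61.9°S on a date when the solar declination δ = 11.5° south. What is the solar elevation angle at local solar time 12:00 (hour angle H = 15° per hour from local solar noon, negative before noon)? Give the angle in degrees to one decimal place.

Hour angle H = 15° × (12 − 12) = 0.00°.
With φ = -61.9°, δ = -11.5°, H = 0.00°: sin φ sin δ = 0.1759, cos φ cos δ cos H = 0.4616, so cos θ_z = 0.6375.
θ_z = arccos(0.6375) = 50.39°, so the elevation is 90° − 50.39° = 39.61°.

39.6°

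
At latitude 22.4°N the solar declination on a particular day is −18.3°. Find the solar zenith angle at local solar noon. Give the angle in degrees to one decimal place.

40.7°

At local solar noon the hour angle is zero, so the zenith angle is |φ − δ| = |22.4° − (-18.3°)| = 40.7°.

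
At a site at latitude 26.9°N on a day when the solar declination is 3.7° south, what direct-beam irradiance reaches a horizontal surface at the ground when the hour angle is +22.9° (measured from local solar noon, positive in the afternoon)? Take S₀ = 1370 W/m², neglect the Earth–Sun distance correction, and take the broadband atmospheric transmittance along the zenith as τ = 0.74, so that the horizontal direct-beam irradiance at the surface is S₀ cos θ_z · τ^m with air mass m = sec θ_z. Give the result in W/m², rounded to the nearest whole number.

cos θ_z = sin φ sin δ + cos φ cos δ cos H = (0.4524)(-0.0645) + (0.8918)(0.9979)(0.9212) = 0.7906.
Air mass m = 1/cos θ_z = 1/0.7906 = 1.265; τ^m = 0.74^1.265 = 0.6832.
Surface direct beam = 1370 × 0.7906 × 0.6832 = 739.99 W/m².

740 W/m²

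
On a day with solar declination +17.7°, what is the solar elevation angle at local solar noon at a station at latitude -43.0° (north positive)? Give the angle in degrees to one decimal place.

At local solar noon the hour angle is zero, so the elevation is 90° − |φ − δ| = 90° − |-43.0° − (17.7°)| = 90° − 60.7° = 29.3°.

29.3°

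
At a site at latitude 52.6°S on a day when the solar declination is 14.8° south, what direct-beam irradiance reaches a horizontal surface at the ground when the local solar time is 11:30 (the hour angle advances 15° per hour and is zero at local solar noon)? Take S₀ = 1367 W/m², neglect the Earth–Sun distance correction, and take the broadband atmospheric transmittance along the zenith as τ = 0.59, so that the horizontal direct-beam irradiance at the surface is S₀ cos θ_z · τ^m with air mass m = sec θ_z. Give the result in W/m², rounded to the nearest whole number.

Hour angle H = 15° × (11.5 − 12) = -7.50°.
cos θ_z = sin φ sin δ + cos φ cos δ cos H = (-0.7944)(-0.2554) + (0.6074)(0.9668)(0.9914) = 0.7851.
Air mass m = 1/cos θ_z = 1/0.7851 = 1.274; τ^m = 0.59^1.274 = 0.5106.
Surface direct beam = 1367 × 0.7851 × 0.5106 = 547.99 W/m².

548 W/m²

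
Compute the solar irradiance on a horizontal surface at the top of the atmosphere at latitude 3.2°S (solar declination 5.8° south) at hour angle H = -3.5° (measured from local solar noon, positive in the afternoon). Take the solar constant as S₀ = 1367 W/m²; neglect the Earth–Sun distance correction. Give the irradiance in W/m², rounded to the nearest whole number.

1363 W/m²

cos θ_z = sin φ sin δ + cos φ cos δ cos H = (-0.0558)(-0.1011) + (0.9984)(0.9949)(0.9981) = 0.9971.
Top-of-atmosphere irradiance = S₀ cos θ_z = 1367 × 0.9971 = 1363.04 W/m².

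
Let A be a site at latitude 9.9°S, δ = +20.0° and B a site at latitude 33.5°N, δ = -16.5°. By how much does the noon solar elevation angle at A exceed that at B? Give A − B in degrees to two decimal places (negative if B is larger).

+20.10°

A: 90° − |-9.9 − (20.0)| = 60.10°.
B: 90° − |33.5 − (-16.5)| = 40.00°.
A − B = 60.10 − 40.00 = 20.10°.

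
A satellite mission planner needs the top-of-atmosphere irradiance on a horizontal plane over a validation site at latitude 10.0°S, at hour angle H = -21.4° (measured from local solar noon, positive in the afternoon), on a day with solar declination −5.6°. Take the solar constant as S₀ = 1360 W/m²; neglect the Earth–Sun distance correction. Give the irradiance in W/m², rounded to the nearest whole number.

1264 W/m²

cos θ_z = sin φ sin δ + cos φ cos δ cos H = (-0.1736)(-0.0976) + (0.9848)(0.9952)(0.9311) = 0.9295.
Top-of-atmosphere irradiance = S₀ cos θ_z = 1360 × 0.9295 = 1264.12 W/m².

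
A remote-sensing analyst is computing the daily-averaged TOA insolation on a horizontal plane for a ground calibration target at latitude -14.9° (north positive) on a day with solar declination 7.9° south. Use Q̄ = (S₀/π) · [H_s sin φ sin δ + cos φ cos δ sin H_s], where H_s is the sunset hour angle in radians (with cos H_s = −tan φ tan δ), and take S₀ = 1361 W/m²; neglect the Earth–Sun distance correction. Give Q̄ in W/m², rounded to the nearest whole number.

−tan φ tan δ = −(-0.2661)(-0.1388) = -0.0369; H_s = arccos(-0.0369) = 92.11°. In radians, H_s = 1.6076.
H_s sin φ sin δ = 1.6076 × -0.2571 × -0.1374 = 0.0568.
cos φ cos δ sin H_s = 0.9664 × 0.9905 × 0.9993 = 0.9565.
Q̄ = (1361/π) × (0.0568 + 0.9565) = 433.22 × 1.0133 = 438.98 W/m².

439 W/m²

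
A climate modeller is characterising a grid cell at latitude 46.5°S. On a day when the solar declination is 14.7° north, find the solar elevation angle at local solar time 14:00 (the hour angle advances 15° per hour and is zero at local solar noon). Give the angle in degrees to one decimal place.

Hour angle H = 15° × (14 − 12) = 30.00°.
cos θ_z = sin(-46.5°) sin(14.7°) + cos(-46.5°) cos(14.7°) cos(30.00°) = -0.1841 + 0.5766 = 0.3925.
θ_z = arccos(0.3925) = 66.89°, so the elevation is 90° − 66.89° = 23.11°.

23.1°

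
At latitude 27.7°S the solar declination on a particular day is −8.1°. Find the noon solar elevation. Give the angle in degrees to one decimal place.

70.4°

At local solar noon the hour angle is zero, so the elevation is 90° − |φ − δ| = 90° − |-27.7° − (-8.1°)| = 90° − 19.6° = 70.4°.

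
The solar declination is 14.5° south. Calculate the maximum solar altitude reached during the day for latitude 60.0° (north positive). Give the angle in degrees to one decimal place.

15.5°

At local solar noon the hour angle is zero, so the elevation is 90° − |φ − δ| = 90° − |60.0° − (-14.5°)| = 90° − 74.5° = 15.5°.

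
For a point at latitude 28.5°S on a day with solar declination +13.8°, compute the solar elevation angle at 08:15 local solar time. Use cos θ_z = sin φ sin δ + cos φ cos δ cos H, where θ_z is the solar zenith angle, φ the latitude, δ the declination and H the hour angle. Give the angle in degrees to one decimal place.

21.1°

Hour angle H = 15° × (8.25 − 12) = -56.25°.
With φ = -28.5°, δ = 13.8°, H = -56.25°: sin φ sin δ = -0.1138, cos φ cos δ cos H = 0.4742, so cos θ_z = 0.3604.
θ_z = arccos(0.3604) = 68.88°, so the elevation is 90° − 68.88° = 21.12°.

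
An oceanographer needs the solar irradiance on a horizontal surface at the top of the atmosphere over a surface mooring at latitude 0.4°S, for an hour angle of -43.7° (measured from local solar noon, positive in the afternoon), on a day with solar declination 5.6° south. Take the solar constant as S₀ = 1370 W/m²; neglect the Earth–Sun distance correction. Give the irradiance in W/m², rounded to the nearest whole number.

987 W/m²

cos θ_z = sin(-0.4°) sin(-5.6°) + cos(-0.4°) cos(-5.6°) cos(-43.70°) = 0.0007 + 0.7195 = 0.7202.
Top-of-atmosphere irradiance = S₀ cos θ_z = 1370 × 0.7202 = 986.67 W/m².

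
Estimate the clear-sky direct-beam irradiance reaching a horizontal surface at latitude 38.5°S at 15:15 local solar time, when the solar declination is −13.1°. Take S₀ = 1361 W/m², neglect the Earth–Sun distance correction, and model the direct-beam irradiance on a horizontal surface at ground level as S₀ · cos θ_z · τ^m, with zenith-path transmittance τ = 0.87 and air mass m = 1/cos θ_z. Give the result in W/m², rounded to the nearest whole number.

Hour angle H = 15° × (15.25 − 12) = 48.75°.
With φ = -38.5°, δ = -13.1°, H = 48.75°: sin φ sin δ = 0.1411, cos φ cos δ cos H = 0.5026, so cos θ_z = 0.6437.
Air mass m = 1/cos θ_z = 1/0.6437 = 1.554; τ^m = 0.87^1.554 = 0.8054.
Surface direct beam = 1361 × 0.6437 × 0.8054 = 705.59 W/m².

706 W/m²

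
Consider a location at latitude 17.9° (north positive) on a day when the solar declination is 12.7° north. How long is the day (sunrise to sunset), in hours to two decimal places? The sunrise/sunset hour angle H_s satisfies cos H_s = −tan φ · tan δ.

cos H_s = −tan(17.9°) · tan(12.7°) = -0.0728, so H_s = arccos(-0.0728) = 94.17°.
Day length = 2 H_s / 15° h⁻¹ = 188.34° / 15 = 12.556 h.

12.56 hours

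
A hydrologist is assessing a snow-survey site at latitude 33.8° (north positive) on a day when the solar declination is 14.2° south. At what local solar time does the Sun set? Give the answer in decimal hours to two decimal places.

−tan φ tan δ = −(0.6694)(-0.2530) = 0.1694; H_s = arccos(0.1694) = 80.25°.
Sunset is at 12 + H_s/15 = 12 + 5.350 = 17.350 h local solar time.

17.35 h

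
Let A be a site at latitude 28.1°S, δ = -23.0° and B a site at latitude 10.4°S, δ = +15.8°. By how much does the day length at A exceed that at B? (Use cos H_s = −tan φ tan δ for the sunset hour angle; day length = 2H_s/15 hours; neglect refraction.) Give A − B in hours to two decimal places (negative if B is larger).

+2.14 h

A: H_s = arccos(−tan -28.1° · tan -23.0°) = 103.10°, so 2H_s/15 = 13.7467 h.
B: H_s = arccos(−tan -10.4° · tan 15.8°) = 87.02°, so 2H_s/15 = 11.6027 h.
A − B = 13.7467 − 11.6027 = 2.1440 h.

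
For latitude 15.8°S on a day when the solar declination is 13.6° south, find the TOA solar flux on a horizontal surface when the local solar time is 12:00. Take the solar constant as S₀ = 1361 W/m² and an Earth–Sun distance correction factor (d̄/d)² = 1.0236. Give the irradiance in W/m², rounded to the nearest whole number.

Hour angle H = 15° × (12 − 12) = 0.00°.
With φ = -15.8°, δ = -13.6°, H = 0.00°: sin φ sin δ = 0.0640, cos φ cos δ cos H = 0.9352, so cos θ_z = 0.9992.
Top-of-atmosphere irradiance = S₀ (d̄/d)² cos θ_z = 1361 × 1.0236 × 0.9992 = 1392.01 W/m².

1392 W/m²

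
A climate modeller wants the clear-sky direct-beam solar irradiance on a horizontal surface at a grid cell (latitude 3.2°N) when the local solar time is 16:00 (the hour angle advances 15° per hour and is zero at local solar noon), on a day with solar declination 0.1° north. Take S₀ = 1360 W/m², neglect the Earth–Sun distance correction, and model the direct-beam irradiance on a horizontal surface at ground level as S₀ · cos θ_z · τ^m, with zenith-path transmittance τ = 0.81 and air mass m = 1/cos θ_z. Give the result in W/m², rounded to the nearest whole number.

Hour angle H = 15° × (16 − 12) = 60.00°.
With φ = 3.2°, δ = 0.1°, H = 60.00°: sin φ sin δ = 0.0001, cos φ cos δ cos H = 0.4992, so cos θ_z = 0.4993.
Air mass m = 1/cos θ_z = 1/0.4993 = 2.003; τ^m = 0.81^2.003 = 0.6557.
Surface direct beam = 1360 × 0.4993 × 0.6557 = 445.25 W/m².

445 W/m²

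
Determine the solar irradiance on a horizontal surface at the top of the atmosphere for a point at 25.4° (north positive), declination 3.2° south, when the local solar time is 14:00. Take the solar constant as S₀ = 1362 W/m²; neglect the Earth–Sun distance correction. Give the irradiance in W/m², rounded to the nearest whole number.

1031 W/m²

Hour angle H = 15° × (14 − 12) = 30.00°.
cos θ_z = sin φ sin δ + cos φ cos δ cos H = (0.4289)(-0.0558) + (0.9033)(0.9984)(0.8660) = 0.7571.
Top-of-atmosphere irradiance = S₀ cos θ_z = 1362 × 0.7571 = 1031.17 W/m².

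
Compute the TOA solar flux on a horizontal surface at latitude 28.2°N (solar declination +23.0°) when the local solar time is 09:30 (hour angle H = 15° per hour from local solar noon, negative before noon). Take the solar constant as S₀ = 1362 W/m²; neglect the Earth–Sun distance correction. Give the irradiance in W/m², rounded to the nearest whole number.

Hour angle H = 15° × (9.5 − 12) = -37.50°.
With φ = 28.2°, δ = 23.0°, H = -37.50°: sin φ sin δ = 0.1846, cos φ cos δ cos H = 0.6436, so cos θ_z = 0.8282.
Top-of-atmosphere irradiance = S₀ cos θ_z = 1362 × 0.8282 = 1128.01 W/m².

1128 W/m²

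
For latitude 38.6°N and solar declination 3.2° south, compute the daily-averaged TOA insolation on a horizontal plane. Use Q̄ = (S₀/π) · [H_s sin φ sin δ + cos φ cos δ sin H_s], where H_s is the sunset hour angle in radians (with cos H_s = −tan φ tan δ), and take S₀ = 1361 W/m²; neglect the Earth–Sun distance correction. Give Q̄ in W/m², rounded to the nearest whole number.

cos H_s = −tan(38.6°) · tan(-3.2°) = 0.0446, so H_s = arccos(0.0446) = 87.44°. In radians, H_s = 1.5261.
H_s sin φ sin δ = 1.5261 × 0.6239 × -0.0558 = -0.0531.
cos φ cos δ sin H_s = 0.7815 × 0.9984 × 0.9990 = 0.7795.
Q̄ = (1361/π) × (-0.0531 + 0.7795) = 433.22 × 0.7264 = 314.69 W/m².

315 W/m²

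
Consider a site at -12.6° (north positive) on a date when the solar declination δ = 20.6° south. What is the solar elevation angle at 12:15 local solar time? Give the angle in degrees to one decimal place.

Hour angle H = 15° × (12.25 − 12) = 3.75°.
cos θ_z = sin φ sin δ + cos φ cos δ cos H = (-0.2181)(-0.3518) + (0.9759)(0.9361)(0.9979) = 0.9883.
θ_z = arccos(0.9883) = 8.77°, so the elevation is 90° − 8.77° = 81.23°.

81.2°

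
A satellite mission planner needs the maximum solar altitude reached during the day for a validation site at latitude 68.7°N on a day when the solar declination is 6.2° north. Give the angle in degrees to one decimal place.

At local solar noon the hour angle is zero, so the elevation is 90° − |φ − δ| = 90° − |68.7° − (6.2°)| = 90° − 62.5° = 27.5°.

27.5°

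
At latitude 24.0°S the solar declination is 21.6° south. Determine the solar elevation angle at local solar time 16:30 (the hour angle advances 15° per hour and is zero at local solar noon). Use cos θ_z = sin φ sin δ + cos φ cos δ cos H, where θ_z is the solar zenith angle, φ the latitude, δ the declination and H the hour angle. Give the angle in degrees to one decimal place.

28.3°

Hour angle H = 15° × (16.5 − 12) = 67.50°.
cos θ_z = sin(-24.0°) sin(-21.6°) + cos(-24.0°) cos(-21.6°) cos(67.50°) = 0.1497 + 0.3250 = 0.4747.
θ_z = arccos(0.4747) = 61.66°, so the elevation is 90° − 61.66° = 28.34°.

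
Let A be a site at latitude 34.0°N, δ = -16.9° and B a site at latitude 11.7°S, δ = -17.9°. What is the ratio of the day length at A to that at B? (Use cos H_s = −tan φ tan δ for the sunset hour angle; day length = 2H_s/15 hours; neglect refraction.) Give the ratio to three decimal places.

A: H_s = arccos(−tan 34.0° · tan -16.9°) = 78.17°, so 2H_s/15 = 10.4227 h.
B: H_s = arccos(−tan -11.7° · tan -17.9°) = 93.84°, so 2H_s/15 = 12.5120 h.
Ratio A/B = 10.4227 / 12.5120 = 0.8330.

0.833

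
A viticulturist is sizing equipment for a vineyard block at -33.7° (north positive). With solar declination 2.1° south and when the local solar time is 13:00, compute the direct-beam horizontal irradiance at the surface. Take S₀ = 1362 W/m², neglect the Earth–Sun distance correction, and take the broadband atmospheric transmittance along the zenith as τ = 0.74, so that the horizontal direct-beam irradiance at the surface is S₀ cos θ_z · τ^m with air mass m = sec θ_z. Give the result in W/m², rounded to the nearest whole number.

Hour angle H = 15° × (13 − 12) = 15.00°.
With φ = -33.7°, δ = -2.1°, H = 15.00°: sin φ sin δ = 0.0203, cos φ cos δ cos H = 0.8031, so cos θ_z = 0.8234.
Air mass m = 1/cos θ_z = 1/0.8234 = 1.214; τ^m = 0.74^1.214 = 0.6938.
Surface direct beam = 1362 × 0.8234 × 0.6938 = 778.08 W/m².

778 W/m²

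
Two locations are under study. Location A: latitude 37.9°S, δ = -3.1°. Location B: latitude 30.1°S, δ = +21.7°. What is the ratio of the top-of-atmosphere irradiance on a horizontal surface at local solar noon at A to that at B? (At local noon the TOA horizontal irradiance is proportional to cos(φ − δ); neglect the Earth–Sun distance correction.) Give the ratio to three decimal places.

A: cos θ_z = cos(-37.9° − (-3.1°)) = 0.8211.
B: cos θ_z = cos(-30.1° − (21.7°)) = 0.6184.
Ratio A/B = 0.8211 / 0.6184 = 1.3278.

1.328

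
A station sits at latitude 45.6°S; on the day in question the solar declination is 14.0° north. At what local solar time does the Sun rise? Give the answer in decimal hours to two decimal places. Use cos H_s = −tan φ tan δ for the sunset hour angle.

The sunset hour angle satisfies cos H_s = −tan φ tan δ = 0.2546, giving H_s = 75.25°.
Sunrise is at 12 − H_s/15 = 12 − 5.017 = 6.983 h local solar time.

6.98 h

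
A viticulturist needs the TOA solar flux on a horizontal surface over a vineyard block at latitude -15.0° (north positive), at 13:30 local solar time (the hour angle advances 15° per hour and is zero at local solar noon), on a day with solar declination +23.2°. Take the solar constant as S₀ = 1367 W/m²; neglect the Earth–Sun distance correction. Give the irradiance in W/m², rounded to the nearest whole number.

982 W/m²

Hour angle H = 15° × (13.5 − 12) = 22.50°.
With φ = -15.0°, δ = 23.2°, H = 22.50°: sin φ sin δ = -0.1020, cos φ cos δ cos H = 0.8202, so cos θ_z = 0.7182.
Top-of-atmosphere irradiance = S₀ cos θ_z = 1367 × 0.7182 = 981.78 W/m².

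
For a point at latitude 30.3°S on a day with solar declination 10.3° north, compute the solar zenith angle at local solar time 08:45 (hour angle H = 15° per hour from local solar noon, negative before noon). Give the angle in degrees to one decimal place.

62.0°

Hour angle H = 15° × (8.75 − 12) = -48.75°.
cos θ_z = sin φ sin δ + cos φ cos δ cos H = (-0.5045)(0.1788) + (0.8634)(0.9839)(0.6593) = 0.4699.
θ_z = arccos(0.4699) = 61.97°.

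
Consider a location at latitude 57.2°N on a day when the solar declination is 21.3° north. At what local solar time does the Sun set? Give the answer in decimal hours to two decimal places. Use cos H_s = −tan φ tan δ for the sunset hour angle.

20.48 h

−tan φ tan δ = −(1.5517)(0.3899) = -0.6050; H_s = arccos(-0.6050) = 127.23°.
Sunset is at 12 + H_s/15 = 12 + 8.482 = 20.482 h local solar time.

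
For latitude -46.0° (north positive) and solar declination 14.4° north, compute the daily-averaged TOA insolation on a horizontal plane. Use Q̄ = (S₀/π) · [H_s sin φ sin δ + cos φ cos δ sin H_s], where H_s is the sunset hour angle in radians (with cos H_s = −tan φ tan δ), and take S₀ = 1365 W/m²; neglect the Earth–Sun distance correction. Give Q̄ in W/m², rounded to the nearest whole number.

181 W/m²

−tan φ tan δ = −(-1.0355)(0.2568) = 0.2659; H_s = arccos(0.2659) = 74.58°. In radians, H_s = 1.3017.
H_s sin φ sin δ = 1.3017 × -0.7193 × 0.2487 = -0.2329.
cos φ cos δ sin H_s = 0.6947 × 0.9686 × 0.9640 = 0.6487.
Q̄ = (1365/π) × (-0.2329 + 0.6487) = 434.49 × 0.4158 = 180.66 W/m².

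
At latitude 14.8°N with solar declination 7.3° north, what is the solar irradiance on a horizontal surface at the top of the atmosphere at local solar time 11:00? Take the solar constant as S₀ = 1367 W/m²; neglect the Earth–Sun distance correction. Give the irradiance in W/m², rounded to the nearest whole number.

1311 W/m²

Hour angle H = 15° × (11 − 12) = -15.00°.
With φ = 14.8°, δ = 7.3°, H = -15.00°: sin φ sin δ = 0.0325, cos φ cos δ cos H = 0.9263, so cos θ_z = 0.9588.
Top-of-atmosphere irradiance = S₀ cos θ_z = 1367 × 0.9588 = 1310.68 W/m².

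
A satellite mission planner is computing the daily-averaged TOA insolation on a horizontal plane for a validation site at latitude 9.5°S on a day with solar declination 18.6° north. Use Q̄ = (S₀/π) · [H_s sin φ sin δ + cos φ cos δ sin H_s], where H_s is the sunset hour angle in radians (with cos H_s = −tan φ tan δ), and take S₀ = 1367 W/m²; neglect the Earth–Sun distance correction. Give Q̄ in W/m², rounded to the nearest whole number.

371 W/m²

The sunset hour angle satisfies cos H_s = −tan φ tan δ = 0.0563, giving H_s = 86.77°. In radians, H_s = 1.5144.
H_s sin φ sin δ = 1.5144 × -0.1650 × 0.3190 = -0.0797.
cos φ cos δ sin H_s = 0.9863 × 0.9478 × 0.9984 = 0.9333.
Q̄ = (1367/π) × (-0.0797 + 0.9333) = 435.13 × 0.8536 = 371.43 W/m².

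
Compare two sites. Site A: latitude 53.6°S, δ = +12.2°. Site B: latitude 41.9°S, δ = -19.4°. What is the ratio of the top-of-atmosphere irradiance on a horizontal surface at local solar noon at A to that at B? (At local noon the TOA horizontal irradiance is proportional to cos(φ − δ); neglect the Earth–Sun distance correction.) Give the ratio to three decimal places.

0.444

A: cos θ_z = cos(-53.6° − (12.2°)) = 0.4099.
B: cos θ_z = cos(-41.9° − (-19.4°)) = 0.9239.
Ratio A/B = 0.4099 / 0.9239 = 0.4437.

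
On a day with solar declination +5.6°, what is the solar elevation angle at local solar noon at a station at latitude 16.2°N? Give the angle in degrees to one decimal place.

At local solar noon the hour angle is zero, so the elevation is 90° − |φ − δ| = 90° − |16.2° − (5.6°)| = 90° − 10.6° = 79.4°.

79.4°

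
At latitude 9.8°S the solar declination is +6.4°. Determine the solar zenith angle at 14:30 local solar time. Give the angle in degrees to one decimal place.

40.7°

Hour angle H = 15° × (14.5 − 12) = 37.50°.
cos θ_z = sin(-9.8°) sin(6.4°) + cos(-9.8°) cos(6.4°) cos(37.50°) = -0.0190 + 0.7769 = 0.7579.
θ_z = arccos(0.7579) = 40.72°.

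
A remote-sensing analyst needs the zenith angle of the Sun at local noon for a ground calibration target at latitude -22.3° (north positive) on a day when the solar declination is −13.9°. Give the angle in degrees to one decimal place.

8.4°

At local solar noon the hour angle is zero, so the zenith angle is |φ − δ| = |-22.3° − (-13.9°)| = 8.4°.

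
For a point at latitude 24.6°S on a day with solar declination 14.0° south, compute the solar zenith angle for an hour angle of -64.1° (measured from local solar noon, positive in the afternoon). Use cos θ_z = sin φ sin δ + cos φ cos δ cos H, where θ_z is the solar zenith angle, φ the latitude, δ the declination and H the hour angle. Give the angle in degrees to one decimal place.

60.9°

With φ = -24.6°, δ = -14.0°, H = -64.10°: sin φ sin δ = 0.1007, cos φ cos δ cos H = 0.3854, so cos θ_z = 0.4861.
θ_z = arccos(0.4861) = 60.92°.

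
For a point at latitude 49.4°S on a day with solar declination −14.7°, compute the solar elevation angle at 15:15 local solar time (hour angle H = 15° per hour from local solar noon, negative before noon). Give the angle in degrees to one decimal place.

37.4°

Hour angle H = 15° × (15.25 − 12) = 48.75°.
cos θ_z = sin(-49.4°) sin(-14.7°) + cos(-49.4°) cos(-14.7°) cos(48.75°) = 0.1927 + 0.4150 = 0.6077.
θ_z = arccos(0.6077) = 52.58°, so the elevation is 90° − 52.58° = 37.42°.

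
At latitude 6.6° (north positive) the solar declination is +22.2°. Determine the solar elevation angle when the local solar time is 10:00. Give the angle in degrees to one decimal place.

Hour angle H = 15° × (10 − 12) = -30.00°.
cos θ_z = sin φ sin δ + cos φ cos δ cos H = (0.1149)(0.3778) + (0.9934)(0.9259)(0.8660) = 0.8399.
θ_z = arccos(0.8399) = 32.87°, so the elevation is 90° − 32.87° = 57.13°.

57.1°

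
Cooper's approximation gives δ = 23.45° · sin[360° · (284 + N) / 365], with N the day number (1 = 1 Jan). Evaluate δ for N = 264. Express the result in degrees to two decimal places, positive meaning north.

360 × (284 + 264) / 365 = 540.493°; sin(540.493°) = -0.0086.
δ = 23.45 × -0.0086 = -0.202° ≈ -0.20°.

-0.20°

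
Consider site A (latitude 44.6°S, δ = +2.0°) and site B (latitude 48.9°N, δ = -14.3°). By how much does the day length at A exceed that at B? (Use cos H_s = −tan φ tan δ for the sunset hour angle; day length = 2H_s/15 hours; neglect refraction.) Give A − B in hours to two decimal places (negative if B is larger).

A: H_s = arccos(−tan -44.6° · tan 2.0°) = 88.03°, so 2H_s/15 = 11.7373 h.
B: H_s = arccos(−tan 48.9° · tan -14.3°) = 73.01°, so 2H_s/15 = 9.7347 h.
A − B = 11.7373 − 9.7347 = 2.0026 h.

+2.00 h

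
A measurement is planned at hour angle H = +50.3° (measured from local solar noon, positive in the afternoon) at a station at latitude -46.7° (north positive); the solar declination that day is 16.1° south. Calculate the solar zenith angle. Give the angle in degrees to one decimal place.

51.5°

cos θ_z = sin φ sin δ + cos φ cos δ cos H = (-0.7278)(-0.2773) + (0.6858)(0.9608)(0.6388) = 0.6227.
θ_z = arccos(0.6227) = 51.49°.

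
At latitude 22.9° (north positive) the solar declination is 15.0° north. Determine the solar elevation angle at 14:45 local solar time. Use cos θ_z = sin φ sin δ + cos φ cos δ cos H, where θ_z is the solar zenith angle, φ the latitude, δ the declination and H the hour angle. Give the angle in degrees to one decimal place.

Hour angle H = 15° × (14.75 − 12) = 41.25°.
cos θ_z = sin φ sin δ + cos φ cos δ cos H = (0.3891)(0.2588) + (0.9212)(0.9659)(0.7518) = 0.7696.
θ_z = arccos(0.7696) = 39.68°, so the elevation is 90° − 39.68° = 50.32°.

50.3°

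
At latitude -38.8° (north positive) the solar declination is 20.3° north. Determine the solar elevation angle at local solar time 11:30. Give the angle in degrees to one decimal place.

Hour angle H = 15° × (11.5 − 12) = -7.50°.
cos θ_z = sin(-38.8°) sin(20.3°) + cos(-38.8°) cos(20.3°) cos(-7.50°) = -0.2174 + 0.7247 = 0.5073.
θ_z = arccos(0.5073) = 59.52°, so the elevation is 90° − 59.52° = 30.48°.

30.5°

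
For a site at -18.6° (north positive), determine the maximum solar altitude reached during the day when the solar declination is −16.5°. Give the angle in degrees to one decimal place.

87.9°

At local solar noon the hour angle is zero, so the elevation is 90° − |φ − δ| = 90° − |-18.6° − (-16.5°)| = 90° − 2.1° = 87.9°.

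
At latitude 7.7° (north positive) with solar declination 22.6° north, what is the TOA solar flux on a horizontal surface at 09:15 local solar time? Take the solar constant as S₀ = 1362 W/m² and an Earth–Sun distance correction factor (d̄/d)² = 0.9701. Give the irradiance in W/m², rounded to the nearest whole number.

Hour angle H = 15° × (9.25 − 12) = -41.25°.
With φ = 7.7°, δ = 22.6°, H = -41.25°: sin φ sin δ = 0.0515, cos φ cos δ cos H = 0.6878, so cos θ_z = 0.7393.
Top-of-atmosphere irradiance = S₀ (d̄/d)² cos θ_z = 1362 × 0.9701 × 0.7393 = 976.82 W/m².

977 W/m²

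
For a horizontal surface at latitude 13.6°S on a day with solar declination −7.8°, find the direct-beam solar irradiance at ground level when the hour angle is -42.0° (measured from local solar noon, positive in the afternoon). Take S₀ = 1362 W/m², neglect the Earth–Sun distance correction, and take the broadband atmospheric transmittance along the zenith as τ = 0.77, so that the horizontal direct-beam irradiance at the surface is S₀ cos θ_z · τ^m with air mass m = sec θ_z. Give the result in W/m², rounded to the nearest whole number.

718 W/m²

cos θ_z = sin(-13.6°) sin(-7.8°) + cos(-13.6°) cos(-7.8°) cos(-42.00°) = 0.0319 + 0.7156 = 0.7475.
Air mass m = 1/cos θ_z = 1/0.7475 = 1.338; τ^m = 0.77^1.338 = 0.7049.
Surface direct beam = 1362 × 0.7475 × 0.7049 = 717.66 W/m².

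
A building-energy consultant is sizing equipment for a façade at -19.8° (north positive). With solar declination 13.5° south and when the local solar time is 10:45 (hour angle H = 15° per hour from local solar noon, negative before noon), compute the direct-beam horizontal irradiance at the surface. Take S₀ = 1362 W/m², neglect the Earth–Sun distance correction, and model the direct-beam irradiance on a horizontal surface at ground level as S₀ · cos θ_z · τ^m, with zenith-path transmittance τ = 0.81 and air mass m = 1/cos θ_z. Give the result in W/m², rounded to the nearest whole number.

Hour angle H = 15° × (10.75 − 12) = -18.75°.
cos θ_z = sin φ sin δ + cos φ cos δ cos H = (-0.3387)(-0.2334) + (0.9409)(0.9724)(0.9469) = 0.9454.
Air mass m = 1/cos θ_z = 1/0.9454 = 1.058; τ^m = 0.81^1.058 = 0.8002.
Surface direct beam = 1362 × 0.9454 × 0.8002 = 1030.37 W/m².

1030 W/m²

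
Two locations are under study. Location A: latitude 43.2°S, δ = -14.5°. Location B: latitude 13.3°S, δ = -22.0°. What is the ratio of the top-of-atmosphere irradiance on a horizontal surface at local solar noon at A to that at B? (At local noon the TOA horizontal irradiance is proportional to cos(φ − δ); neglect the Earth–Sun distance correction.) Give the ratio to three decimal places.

A: cos θ_z = cos(-43.2° − (-14.5°)) = 0.8771.
B: cos θ_z = cos(-13.3° − (-22.0°)) = 0.9885.
Ratio A/B = 0.8771 / 0.9885 = 0.8873.

0.887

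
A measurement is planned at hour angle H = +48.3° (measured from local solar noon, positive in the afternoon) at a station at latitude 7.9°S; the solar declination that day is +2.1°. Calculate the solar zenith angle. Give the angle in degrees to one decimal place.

cos θ_z = sin(-7.9°) sin(2.1°) + cos(-7.9°) cos(2.1°) cos(48.30°) = -0.0050 + 0.6585 = 0.6535.
θ_z = arccos(0.6535) = 49.19°.

49.2°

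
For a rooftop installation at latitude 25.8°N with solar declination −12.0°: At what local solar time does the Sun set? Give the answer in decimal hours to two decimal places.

17.61 h

The sunset hour angle satisfies cos H_s = −tan φ tan δ = 0.1028, giving H_s = 84.10°.
Sunset is at 12 + H_s/15 = 12 + 5.607 = 17.607 h local solar time.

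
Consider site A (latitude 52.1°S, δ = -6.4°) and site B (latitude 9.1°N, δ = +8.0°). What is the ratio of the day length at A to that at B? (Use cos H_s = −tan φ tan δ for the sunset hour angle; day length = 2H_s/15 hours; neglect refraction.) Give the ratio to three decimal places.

1.077

A: H_s = arccos(−tan -52.1° · tan -6.4°) = 98.28°, so 2H_s/15 = 13.1040 h.
B: H_s = arccos(−tan 9.1° · tan 8.0°) = 91.29°, so 2H_s/15 = 12.1720 h.
Ratio A/B = 13.1040 / 12.1720 = 1.0766.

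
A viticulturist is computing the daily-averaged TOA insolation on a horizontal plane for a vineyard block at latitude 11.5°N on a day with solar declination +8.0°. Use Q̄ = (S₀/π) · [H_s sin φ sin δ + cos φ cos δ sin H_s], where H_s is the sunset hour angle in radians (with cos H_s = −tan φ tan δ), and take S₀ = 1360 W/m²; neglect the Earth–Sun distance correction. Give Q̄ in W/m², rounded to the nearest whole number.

439 W/m²

−tan φ tan δ = −(0.2035)(0.1405) = -0.0286; H_s = arccos(-0.0286) = 91.64°. In radians, H_s = 1.5994.
H_s sin φ sin δ = 1.5994 × 0.1994 × 0.1392 = 0.0444.
cos φ cos δ sin H_s = 0.9799 × 0.9903 × 0.9996 = 0.9700.
Q̄ = (1360/π) × (0.0444 + 0.9700) = 432.90 × 1.0144 = 439.13 W/m².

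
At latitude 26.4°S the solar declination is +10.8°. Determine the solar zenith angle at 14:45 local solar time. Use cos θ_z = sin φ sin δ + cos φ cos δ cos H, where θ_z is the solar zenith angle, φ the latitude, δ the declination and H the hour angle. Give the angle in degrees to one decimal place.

Hour angle H = 15° × (14.75 − 12) = 41.25°.
With φ = -26.4°, δ = 10.8°, H = 41.25°: sin φ sin δ = -0.0833, cos φ cos δ cos H = 0.6615, so cos θ_z = 0.5782.
θ_z = arccos(0.5782) = 54.68°.

54.7°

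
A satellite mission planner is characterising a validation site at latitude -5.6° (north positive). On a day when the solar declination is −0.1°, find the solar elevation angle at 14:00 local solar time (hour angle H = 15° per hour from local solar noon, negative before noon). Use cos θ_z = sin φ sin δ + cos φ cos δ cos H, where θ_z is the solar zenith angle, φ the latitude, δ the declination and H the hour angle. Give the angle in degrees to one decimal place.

Hour angle H = 15° × (14 − 12) = 30.00°.
cos θ_z = sin φ sin δ + cos φ cos δ cos H = (-0.0976)(-0.0017) + (0.9952)(1.0000)(0.8660) = 0.8620.
θ_z = arccos(0.8620) = 30.46°, so the elevation is 90° − 30.46° = 59.54°.

59.5°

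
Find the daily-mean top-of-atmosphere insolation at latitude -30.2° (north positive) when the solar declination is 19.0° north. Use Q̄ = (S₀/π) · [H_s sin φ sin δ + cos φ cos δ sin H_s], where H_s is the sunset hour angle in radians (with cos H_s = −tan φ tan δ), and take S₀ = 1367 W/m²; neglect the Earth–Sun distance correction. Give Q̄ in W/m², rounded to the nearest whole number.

251 W/m²

−tan φ tan δ = −(-0.5820)(0.3443) = 0.2004; H_s = arccos(0.2004) = 78.44°. In radians, H_s = 1.3690.
H_s sin φ sin δ = 1.3690 × -0.5030 × 0.3256 = -0.2242.
cos φ cos δ sin H_s = 0.8643 × 0.9455 × 0.9797 = 0.8006.
Q̄ = (1367/π) × (-0.2242 + 0.8006) = 435.13 × 0.5764 = 250.81 W/m².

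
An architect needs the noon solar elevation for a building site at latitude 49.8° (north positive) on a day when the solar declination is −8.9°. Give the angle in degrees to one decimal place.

At local solar noon the hour angle is zero, so the elevation is 90° − |φ − δ| = 90° − |49.8° − (-8.9°)| = 90° − 58.7° = 31.3°.

31.3°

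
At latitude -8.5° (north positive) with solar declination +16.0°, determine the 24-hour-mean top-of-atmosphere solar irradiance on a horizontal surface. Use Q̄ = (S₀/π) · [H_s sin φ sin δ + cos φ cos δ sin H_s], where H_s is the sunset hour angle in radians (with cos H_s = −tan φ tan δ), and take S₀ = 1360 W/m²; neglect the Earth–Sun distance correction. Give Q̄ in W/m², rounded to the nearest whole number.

384 W/m²

The sunset hour angle satisfies cos H_s = −tan φ tan δ = 0.0429, giving H_s = 87.54°. In radians, H_s = 1.5279.
H_s sin φ sin δ = 1.5279 × -0.1478 × 0.2756 = -0.0622.
cos φ cos δ sin H_s = 0.9890 × 0.9613 × 0.9991 = 0.9499.
Q̄ = (1360/π) × (-0.0622 + 0.9499) = 432.90 × 0.8877 = 384.29 W/m².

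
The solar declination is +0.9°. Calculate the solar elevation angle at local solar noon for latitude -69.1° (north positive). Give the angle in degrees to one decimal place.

20.0°

At local solar noon the hour angle is zero, so the elevation is 90° − |φ − δ| = 90° − |-69.1° − (0.9°)| = 90° − 70.0° = 20.0°.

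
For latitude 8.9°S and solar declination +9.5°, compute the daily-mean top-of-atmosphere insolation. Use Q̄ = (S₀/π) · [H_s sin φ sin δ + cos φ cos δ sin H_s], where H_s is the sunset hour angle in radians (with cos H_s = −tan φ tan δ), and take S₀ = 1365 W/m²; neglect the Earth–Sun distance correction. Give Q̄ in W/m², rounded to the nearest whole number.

406 W/m²

The sunset hour angle satisfies cos H_s = −tan φ tan δ = 0.0262, giving H_s = 88.50°. In radians, H_s = 1.5446.
H_s sin φ sin δ = 1.5446 × -0.1547 × 0.1650 = -0.0394.
cos φ cos δ sin H_s = 0.9880 × 0.9863 × 0.9997 = 0.9742.
Q̄ = (1365/π) × (-0.0394 + 0.9742) = 434.49 × 0.9348 = 406.16 W/m².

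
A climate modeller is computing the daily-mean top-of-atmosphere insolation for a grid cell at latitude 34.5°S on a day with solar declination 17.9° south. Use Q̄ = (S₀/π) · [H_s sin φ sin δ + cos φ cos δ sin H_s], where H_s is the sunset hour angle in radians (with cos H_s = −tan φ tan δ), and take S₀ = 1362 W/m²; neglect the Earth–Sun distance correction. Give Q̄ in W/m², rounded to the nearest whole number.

−tan φ tan δ = −(-0.6873)(-0.3230) = -0.2220; H_s = arccos(-0.2220) = 102.83°. In radians, H_s = 1.7947.
H_s sin φ sin δ = 1.7947 × -0.5664 × -0.3074 = 0.3125.
cos φ cos δ sin H_s = 0.8241 × 0.9516 × 0.9750 = 0.7646.
Q̄ = (1362/π) × (0.3125 + 0.7646) = 433.54 × 1.0771 = 466.97 W/m².

467 W/m²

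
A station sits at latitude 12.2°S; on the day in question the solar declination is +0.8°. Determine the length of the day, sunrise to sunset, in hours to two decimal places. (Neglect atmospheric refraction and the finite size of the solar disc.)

−tan φ tan δ = −(-0.2162)(0.0140) = 0.0030; H_s = arccos(0.0030) = 89.83°.
Day length = 2 H_s / 15° h⁻¹ = 179.66° / 15 = 11.977 h.

11.98 hours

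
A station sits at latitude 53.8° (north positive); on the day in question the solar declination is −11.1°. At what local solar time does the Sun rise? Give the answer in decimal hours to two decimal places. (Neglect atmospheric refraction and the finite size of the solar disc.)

The sunset hour angle satisfies cos H_s = −tan φ tan δ = 0.2681, giving H_s = 74.45°.
Sunrise is at 12 − H_s/15 = 12 − 4.963 = 7.037 h local solar time.

7.04 h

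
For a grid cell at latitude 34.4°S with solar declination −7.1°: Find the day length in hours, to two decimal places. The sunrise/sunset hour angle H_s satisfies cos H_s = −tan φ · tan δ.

12.65 hours

cos H_s = −tan(-34.4°) · tan(-7.1°) = -0.0853, so H_s = arccos(-0.0853) = 94.89°.
Day length = 2 H_s / 15° h⁻¹ = 189.78° / 15 = 12.652 h.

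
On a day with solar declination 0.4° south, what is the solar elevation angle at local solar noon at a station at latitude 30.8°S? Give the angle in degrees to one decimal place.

At local solar noon the hour angle is zero, so the elevation is 90° − |φ − δ| = 90° − |-30.8° − (-0.4°)| = 90° − 30.4° = 59.6°.

59.6°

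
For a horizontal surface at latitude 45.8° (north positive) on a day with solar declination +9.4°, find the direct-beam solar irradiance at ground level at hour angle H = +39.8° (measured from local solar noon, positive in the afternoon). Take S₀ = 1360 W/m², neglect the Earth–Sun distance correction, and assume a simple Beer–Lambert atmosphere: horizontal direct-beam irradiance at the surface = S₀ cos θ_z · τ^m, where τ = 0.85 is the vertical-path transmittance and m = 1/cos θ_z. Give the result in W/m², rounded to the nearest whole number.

cos θ_z = sin φ sin δ + cos φ cos δ cos H = (0.7169)(0.1633) + (0.6972)(0.9866)(0.7683) = 0.6456.
Air mass m = 1/cos θ_z = 1/0.6456 = 1.549; τ^m = 0.85^1.549 = 0.7774.
Surface direct beam = 1360 × 0.6456 × 0.7774 = 682.57 W/m².

683 W/m²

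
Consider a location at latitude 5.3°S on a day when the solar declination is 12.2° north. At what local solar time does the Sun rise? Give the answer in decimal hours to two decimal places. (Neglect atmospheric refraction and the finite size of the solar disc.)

−tan φ tan δ = −(-0.0928)(0.2162) = 0.0201; H_s = arccos(0.0201) = 88.85°.
Sunrise is at 12 − H_s/15 = 12 − 5.923 = 6.077 h local solar time.

6.08 h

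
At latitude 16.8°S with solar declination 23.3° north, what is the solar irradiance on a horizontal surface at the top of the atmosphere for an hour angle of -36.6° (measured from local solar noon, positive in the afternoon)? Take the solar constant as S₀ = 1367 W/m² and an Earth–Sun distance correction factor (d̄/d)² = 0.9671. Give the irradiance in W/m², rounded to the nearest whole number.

cos θ_z = sin(-16.8°) sin(23.3°) + cos(-16.8°) cos(23.3°) cos(-36.60°) = -0.1143 + 0.7059 = 0.5916.
Top-of-atmosphere irradiance = S₀ (d̄/d)² cos θ_z = 1367 × 0.9671 × 0.5916 = 782.11 W/m².

782 W/m²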